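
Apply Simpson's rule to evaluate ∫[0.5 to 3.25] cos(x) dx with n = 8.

f(x) = cos(x)
a = 0.5, b = 3.25, n = 8
h = (b - a)/n = 0.343750

Simpson's rule: (h/3)[f(x₀) + 4f(x₁) + 2f(x₂) + ... + f(xₙ)]

x_0 = 0.5000, f(x_0) = 0.877583, coefficient = 1
x_1 = 0.8438, f(x_1) = 0.664666, coefficient = 4
x_2 = 1.1875, f(x_2) = 0.373980, coefficient = 2
x_3 = 1.5312, f(x_3) = 0.039536, coefficient = 4
x_4 = 1.8750, f(x_4) = -0.299534, coefficient = 2
x_5 = 2.2188, f(x_5) = -0.603556, coefficient = 4
x_6 = 2.5625, f(x_6) = -0.836960, coefficient = 2
x_7 = 2.9062, f(x_7) = -0.972434, coefficient = 4
x_8 = 3.2500, f(x_8) = -0.994130, coefficient = 1

I ≈ (0.343750/3) × -5.128729 = -0.587667
Exact value: -0.587621
Error: 0.000046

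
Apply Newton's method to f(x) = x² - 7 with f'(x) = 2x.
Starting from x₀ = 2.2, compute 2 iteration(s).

f(x) = x² - 7
f'(x) = 2x
x₀ = 2.2

Newton-Raphson formula: x_{n+1} = x_n - f(x_n)/f'(x_n)

Iteration 1:
  f(2.200000) = -2.160000
  f'(2.200000) = 4.400000
  x_1 = 2.200000 - (-2.160000)/4.400000 = 2.690909
Iteration 2:
  f(2.690909) = 0.240992
  f'(2.690909) = 5.381818
  x_2 = 2.690909 - 0.240992/5.381818 = 2.646130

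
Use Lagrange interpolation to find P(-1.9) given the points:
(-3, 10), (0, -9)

Lagrange interpolation formula:
P(x) = Σ yᵢ × Lᵢ(x)
where Lᵢ(x) = Π_{j≠i} (x - xⱼ)/(xᵢ - xⱼ)

L_0(-1.9) = (-1.9 - 0)/(-3 - 0) = 0.633333
L_1(-1.9) = (-1.9 - (-3))/(0 - (-3)) = 0.366667

P(-1.9) = 10×L_0(-1.9) + (-9)×L_1(-1.9)
P(-1.9) = 3.033333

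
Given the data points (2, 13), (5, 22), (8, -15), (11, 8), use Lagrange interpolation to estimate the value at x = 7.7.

Lagrange interpolation formula:
P(x) = Σ yᵢ × Lᵢ(x)
where Lᵢ(x) = Π_{j≠i} (x - xⱼ)/(xᵢ - xⱼ)

L_0(7.7) = (7.7 - 5)/(2 - 5) × (7.7 - 8)/(2 - 8) × (7.7 - 11)/(2 - 11) = -0.016500
L_1(7.7) = (7.7 - 2)/(5 - 2) × (7.7 - 8)/(5 - 8) × (7.7 - 11)/(5 - 11) = 0.104500
L_2(7.7) = (7.7 - 2)/(8 - 2) × (7.7 - 5)/(8 - 5) × (7.7 - 11)/(8 - 11) = 0.940500
L_3(7.7) = (7.7 - 2)/(11 - 2) × (7.7 - 5)/(11 - 5) × (7.7 - 8)/(11 - 8) = -0.028500

P(7.7) = 13×L_0(7.7) + 22×L_1(7.7) + (-15)×L_2(7.7) + 8×L_3(7.7)
P(7.7) = -12.251000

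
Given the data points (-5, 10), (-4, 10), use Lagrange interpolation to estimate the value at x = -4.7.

Lagrange interpolation formula:
P(x) = Σ yᵢ × Lᵢ(x)
where Lᵢ(x) = Π_{j≠i} (x - xⱼ)/(xᵢ - xⱼ)

L_0(-4.7) = (-4.7 - (-4))/(-5 - (-4)) = 0.700000
L_1(-4.7) = (-4.7 - (-5))/(-4 - (-5)) = 0.300000

P(-4.7) = 10×L_0(-4.7) + 10×L_1(-4.7)
P(-4.7) = 10.000000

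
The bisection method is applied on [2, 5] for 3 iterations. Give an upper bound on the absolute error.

Bisection error bound: |error| ≤ (b-a)/2^n
|error| ≤ (5 - 2)/2^3 = 3/2^3
|error| ≤ 0.3750000000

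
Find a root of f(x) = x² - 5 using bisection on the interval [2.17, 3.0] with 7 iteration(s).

f(x) = x² - 5
Initial interval: [2.17, 3.0]

Iteration 1:
  c_1 = (2.170000 + 3.000000)/2 = 2.585000
  f(c_1) = f(2.585000) = 1.682225
  f(a) × f(c) < 0, new interval: [2.170000, 2.585000]
Iteration 2:
  c_2 = (2.170000 + 2.585000)/2 = 2.377500
  f(c_2) = f(2.377500) = 0.652506
  f(a) × f(c) < 0, new interval: [2.170000, 2.377500]
Iteration 3:
  c_3 = (2.170000 + 2.377500)/2 = 2.273750
  f(c_3) = f(2.273750) = 0.169939
  f(a) × f(c) < 0, new interval: [2.170000, 2.273750]
Iteration 4:
  c_4 = (2.170000 + 2.273750)/2 = 2.221875
  f(c_4) = f(2.221875) = -0.063271
  f(a) × f(c) ≥ 0, new interval: [2.221875, 2.273750]
Iteration 5:
  c_5 = (2.221875 + 2.273750)/2 = 2.247812
  f(c_5) = f(2.247812) = 0.052661
  f(a) × f(c) < 0, new interval: [2.221875, 2.247812]
Iteration 6:
  c_6 = (2.221875 + 2.247812)/2 = 2.234844
  f(c_6) = f(2.234844) = -0.005473
  f(a) × f(c) ≥ 0, new interval: [2.234844, 2.247812]
Iteration 7:
  c_7 = (2.234844 + 2.247812)/2 = 2.241328
  f(c_7) = f(2.241328) = 0.023552
  f(a) × f(c) < 0, new interval: [2.234844, 2.241328]

After 7 iteration(s), the approximation is c_7 = 2.241328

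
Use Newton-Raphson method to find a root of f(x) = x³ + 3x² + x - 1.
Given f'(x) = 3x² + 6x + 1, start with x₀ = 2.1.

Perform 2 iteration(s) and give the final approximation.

f(x) = x³ + 3x² + x - 1
f'(x) = 3x² + 6x + 1
x₀ = 2.1

Newton-Raphson formula: x_{n+1} = x_n - f(x_n)/f'(x_n)

Iteration 1:
  f(2.100000) = 23.591000
  f'(2.100000) = 26.830000
  x_1 = 2.100000 - 23.591000/26.830000 = 1.220723
Iteration 2:
  f(1.220723) = 6.510296
  f'(1.220723) = 12.794833
  x_2 = 1.220723 - 6.510296/12.794833 = 0.711901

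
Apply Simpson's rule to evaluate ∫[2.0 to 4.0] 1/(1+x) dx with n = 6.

f(x) = 1/(1+x)
a = 2.0, b = 4.0, n = 6
h = (b - a)/n = 0.333333

Simpson's rule: (h/3)[f(x₀) + 4f(x₁) + 2f(x₂) + ... + f(xₙ)]

x_0 = 2.0000, f(x_0) = 0.333333, coefficient = 1
x_1 = 2.3333, f(x_1) = 0.300000, coefficient = 4
x_2 = 2.6667, f(x_2) = 0.272727, coefficient = 2
x_3 = 3.0000, f(x_3) = 0.250000, coefficient = 4
x_4 = 3.3333, f(x_4) = 0.230769, coefficient = 2
x_5 = 3.6667, f(x_5) = 0.214286, coefficient = 4
x_6 = 4.0000, f(x_6) = 0.200000, coefficient = 1

I ≈ (0.333333/3) × 4.597469 = 0.510830
Exact value: 0.510826
Error: 0.000004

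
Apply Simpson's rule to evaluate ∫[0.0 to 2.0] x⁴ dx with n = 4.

f(x) = x⁴
a = 0.0, b = 2.0, n = 4
h = (b - a)/n = 0.500000

Simpson's rule: (h/3)[f(x₀) + 4f(x₁) + 2f(x₂) + ... + f(xₙ)]

x_0 = 0.0000, f(x_0) = 0.000000, coefficient = 1
x_1 = 0.5000, f(x_1) = 0.062500, coefficient = 4
x_2 = 1.0000, f(x_2) = 1.000000, coefficient = 2
x_3 = 1.5000, f(x_3) = 5.062500, coefficient = 4
x_4 = 2.0000, f(x_4) = 16.000000, coefficient = 1

I ≈ (0.500000/3) × 38.500000 = 6.416667
Exact value: 6.400000
Error: 0.016667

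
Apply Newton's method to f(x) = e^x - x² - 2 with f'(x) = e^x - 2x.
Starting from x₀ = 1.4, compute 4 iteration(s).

f(x) = e^x - x² - 2
f'(x) = e^x - 2x
x₀ = 1.4

Newton-Raphson formula: x_{n+1} = x_n - f(x_n)/f'(x_n)

Iteration 1:
  f(1.400000) = 0.095200
  f'(1.400000) = 1.255200
  x_1 = 1.400000 - 0.095200/1.255200 = 1.324156
Iteration 2:
  f(1.324156) = 0.005622
  f'(1.324156) = 1.110699
  x_2 = 1.324156 - 0.005622/1.110699 = 1.319094
Iteration 3:
  f(1.319094) = 0.000022
  f'(1.319094) = 1.101843
  x_3 = 1.319094 - 0.000022/1.101843 = 1.319074
Iteration 4:
  f(1.319074) = 0.000000
  f'(1.319074) = 1.101808
  x_4 = 1.319074 - 0.000000/1.101808 = 1.319074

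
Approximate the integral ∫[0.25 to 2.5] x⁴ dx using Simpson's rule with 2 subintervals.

f(x) = x⁴
a = 0.25, b = 2.5, n = 2
h = (b - a)/n = 1.125000

Simpson's rule: (h/3)[f(x₀) + 4f(x₁) + 2f(x₂) + ... + f(xₙ)]

x_0 = 0.2500, f(x_0) = 0.003906, coefficient = 1
x_1 = 1.3750, f(x_1) = 3.574463, coefficient = 4
x_2 = 2.5000, f(x_2) = 39.062500, coefficient = 1

I ≈ (1.125000/3) × 53.364258 = 20.011597
Exact value: 19.531055
Error: 0.480542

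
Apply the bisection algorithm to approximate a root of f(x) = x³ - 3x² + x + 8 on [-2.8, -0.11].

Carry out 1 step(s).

f(x) = x³ - 3x² + x + 8
Initial interval: [-2.8, -0.11]

Iteration 1:
  c_1 = (-2.800000 + (-0.110000))/2 = -1.455000
  f(c_1) = f(-1.455000) = -2.886346
  f(a) × f(c) ≥ 0, new interval: [-1.455000, -0.110000]

After 1 iteration(s), the approximation is c_1 = -1.455000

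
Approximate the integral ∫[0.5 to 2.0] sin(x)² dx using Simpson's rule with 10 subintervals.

f(x) = sin(x)²
a = 0.5, b = 2.0, n = 10
h = (b - a)/n = 0.150000

Simpson's rule: (h/3)[f(x₀) + 4f(x₁) + 2f(x₂) + ... + f(xₙ)]

x_0 = 0.5000, f(x_0) = 0.229849, coefficient = 1
x_1 = 0.6500, f(x_1) = 0.366251, coefficient = 4
x_2 = 0.8000, f(x_2) = 0.514600, coefficient = 2
x_3 = 0.9500, f(x_3) = 0.661645, coefficient = 4
x_4 = 1.1000, f(x_4) = 0.794251, coefficient = 2
x_5 = 1.2500, f(x_5) = 0.900572, coefficient = 4
x_6 = 1.4000, f(x_6) = 0.971111, coefficient = 2
x_7 = 1.5500, f(x_7) = 0.999568, coefficient = 4
x_8 = 1.7000, f(x_8) = 0.983399, coefficient = 2
x_9 = 1.8500, f(x_9) = 0.924050, coefficient = 4
x_10 = 2.0000, f(x_10) = 0.826822, coefficient = 1

I ≈ (0.150000/3) × 22.991731 = 1.149587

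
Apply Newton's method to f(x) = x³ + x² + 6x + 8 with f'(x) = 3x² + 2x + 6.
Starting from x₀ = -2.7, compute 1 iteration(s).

f(x) = x³ + x² + 6x + 8
f'(x) = 3x² + 2x + 6
x₀ = -2.7

Newton-Raphson formula: x_{n+1} = x_n - f(x_n)/f'(x_n)

Iteration 1:
  f(-2.700000) = -20.593000
  f'(-2.700000) = 22.470000
  x_1 = -2.700000 - (-20.593000)/22.470000 = -1.783534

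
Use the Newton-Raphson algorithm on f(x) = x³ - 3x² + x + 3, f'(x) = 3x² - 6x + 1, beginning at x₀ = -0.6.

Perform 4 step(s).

f(x) = x³ - 3x² + x + 3
f'(x) = 3x² - 6x + 1
x₀ = -0.6

Newton-Raphson formula: x_{n+1} = x_n - f(x_n)/f'(x_n)

Iteration 1:
  f(-0.600000) = 1.104000
  f'(-0.600000) = 5.680000
  x_1 = -0.600000 - 1.104000/5.680000 = -0.794366
Iteration 2:
  f(-0.794366) = -0.188678
  f'(-0.794366) = 7.659250
  x_2 = -0.794366 - (-0.188678)/7.659250 = -0.769732
Iteration 3:
  f(-0.769732) = -0.003252
  f'(-0.769732) = 7.395856
  x_3 = -0.769732 - (-0.003252)/7.395856 = -0.769292
Iteration 4:
  f(-0.769292) = -0.000001
  f'(-0.769292) = 7.391188
  x_4 = -0.769292 - (-0.000001)/7.391188 = -0.769292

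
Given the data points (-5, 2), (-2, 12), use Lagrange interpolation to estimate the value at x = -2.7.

Lagrange interpolation formula:
P(x) = Σ yᵢ × Lᵢ(x)
where Lᵢ(x) = Π_{j≠i} (x - xⱼ)/(xᵢ - xⱼ)

L_0(-2.7) = (-2.7 - (-2))/(-5 - (-2)) = 0.233333
L_1(-2.7) = (-2.7 - (-5))/(-2 - (-5)) = 0.766667

P(-2.7) = 2×L_0(-2.7) + 12×L_1(-2.7)
P(-2.7) = 9.666667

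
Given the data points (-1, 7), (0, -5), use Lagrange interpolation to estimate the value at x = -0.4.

Lagrange interpolation formula:
P(x) = Σ yᵢ × Lᵢ(x)
where Lᵢ(x) = Π_{j≠i} (x - xⱼ)/(xᵢ - xⱼ)

L_0(-0.4) = (-0.4 - 0)/(-1 - 0) = 0.400000
L_1(-0.4) = (-0.4 - (-1))/(0 - (-1)) = 0.600000

P(-0.4) = 7×L_0(-0.4) + (-5)×L_1(-0.4)
P(-0.4) = -0.200000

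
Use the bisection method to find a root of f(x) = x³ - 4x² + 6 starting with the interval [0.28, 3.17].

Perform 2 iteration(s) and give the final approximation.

f(x) = x³ - 4x² + 6
Initial interval: [0.28, 3.17]

Iteration 1:
  c_1 = (0.280000 + 3.170000)/2 = 1.725000
  f(c_1) = f(1.725000) = -0.769547
  f(a) × f(c) < 0, new interval: [0.280000, 1.725000]
Iteration 2:
  c_2 = (0.280000 + 1.725000)/2 = 1.002500
  f(c_2) = f(1.002500) = 2.987494
  f(a) × f(c) ≥ 0, new interval: [1.002500, 1.725000]

After 2 iteration(s), the approximation is c_2 = 1.002500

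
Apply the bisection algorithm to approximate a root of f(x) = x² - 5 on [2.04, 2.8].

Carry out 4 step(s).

f(x) = x² - 5
Initial interval: [2.04, 2.8]

Iteration 1:
  c_1 = (2.040000 + 2.800000)/2 = 2.420000
  f(c_1) = f(2.420000) = 0.856400
  f(a) × f(c) < 0, new interval: [2.040000, 2.420000]
Iteration 2:
  c_2 = (2.040000 + 2.420000)/2 = 2.230000
  f(c_2) = f(2.230000) = -0.027100
  f(a) × f(c) ≥ 0, new interval: [2.230000, 2.420000]
Iteration 3:
  c_3 = (2.230000 + 2.420000)/2 = 2.325000
  f(c_3) = f(2.325000) = 0.405625
  f(a) × f(c) < 0, new interval: [2.230000, 2.325000]
Iteration 4:
  c_4 = (2.230000 + 2.325000)/2 = 2.277500
  f(c_4) = f(2.277500) = 0.187006
  f(a) × f(c) < 0, new interval: [2.230000, 2.277500]

After 4 iteration(s), the approximation is c_4 = 2.277500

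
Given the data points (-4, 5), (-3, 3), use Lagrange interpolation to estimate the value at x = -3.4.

Lagrange interpolation formula:
P(x) = Σ yᵢ × Lᵢ(x)
where Lᵢ(x) = Π_{j≠i} (x - xⱼ)/(xᵢ - xⱼ)

L_0(-3.4) = (-3.4 - (-3))/(-4 - (-3)) = 0.400000
L_1(-3.4) = (-3.4 - (-4))/(-3 - (-4)) = 0.600000

P(-3.4) = 5×L_0(-3.4) + 3×L_1(-3.4)
P(-3.4) = 3.800000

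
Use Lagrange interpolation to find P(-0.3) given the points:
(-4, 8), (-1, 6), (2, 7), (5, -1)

Lagrange interpolation formula:
P(x) = Σ yᵢ × Lᵢ(x)
where Lᵢ(x) = Π_{j≠i} (x - xⱼ)/(xᵢ - xⱼ)

L_0(-0.3) = (-0.3 - (-1))/(-4 - (-1)) × (-0.3 - 2)/(-4 - 2) × (-0.3 - 5)/(-4 - 5) = -0.052673
L_1(-0.3) = (-0.3 - (-4))/(-1 - (-4)) × (-0.3 - 2)/(-1 - 2) × (-0.3 - 5)/(-1 - 5) = 0.835241
L_2(-0.3) = (-0.3 - (-4))/(2 - (-4)) × (-0.3 - (-1))/(2 - (-1)) × (-0.3 - 5)/(2 - 5) = 0.254204
L_3(-0.3) = (-0.3 - (-4))/(5 - (-4)) × (-0.3 - (-1))/(5 - (-1)) × (-0.3 - 2)/(5 - 2) = -0.036772

P(-0.3) = 8×L_0(-0.3) + 6×L_1(-0.3) + 7×L_2(-0.3) + (-1)×L_3(-0.3)
P(-0.3) = 6.406259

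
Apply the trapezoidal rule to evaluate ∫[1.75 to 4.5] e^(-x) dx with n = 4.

f(x) = e^(-x)
a = 1.75, b = 4.5, n = 4
h = (b - a)/n = 0.687500

Trapezoidal rule: (h/2)[f(x₀) + 2f(x₁) + 2f(x₂) + ... + f(xₙ)]

x_0 = 1.7500, f(x_0) = 0.173774, coefficient = 1
x_1 = 2.4375, f(x_1) = 0.087379, coefficient = 2
x_2 = 3.1250, f(x_2) = 0.043937, coefficient = 2
x_3 = 3.8125, f(x_3) = 0.022093, coefficient = 2
x_4 = 4.5000, f(x_4) = 0.011109, coefficient = 1

I ≈ (0.687500/2) × 0.491701 = 0.169022
Exact value: 0.162665
Error: 0.006357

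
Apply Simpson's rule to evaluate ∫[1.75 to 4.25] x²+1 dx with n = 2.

f(x) = x²+1
a = 1.75, b = 4.25, n = 2
h = (b - a)/n = 1.250000

Simpson's rule: (h/3)[f(x₀) + 4f(x₁) + 2f(x₂) + ... + f(xₙ)]

x_0 = 1.7500, f(x_0) = 4.062500, coefficient = 1
x_1 = 3.0000, f(x_1) = 10.000000, coefficient = 4
x_2 = 4.2500, f(x_2) = 19.062500, coefficient = 1

I ≈ (1.250000/3) × 63.125000 = 26.302083
Exact value: 26.302083
Error: 0.000000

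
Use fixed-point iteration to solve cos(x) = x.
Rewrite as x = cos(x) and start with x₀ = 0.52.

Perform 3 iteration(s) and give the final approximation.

Equation: cos(x) = x
Fixed-point form: x = cos(x)
x₀ = 0.52

x_1 = g(0.520000) = 0.867819
x_2 = g(0.867819) = 0.646492
x_3 = g(0.646492) = 0.798202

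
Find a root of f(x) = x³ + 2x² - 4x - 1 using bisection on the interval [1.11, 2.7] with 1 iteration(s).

f(x) = x³ + 2x² - 4x - 1
Initial interval: [1.11, 2.7]

Iteration 1:
  c_1 = (1.110000 + 2.700000)/2 = 1.905000
  f(c_1) = f(1.905000) = 5.551343
  f(a) × f(c) < 0, new interval: [1.110000, 1.905000]

After 1 iteration(s), the approximation is c_1 = 1.905000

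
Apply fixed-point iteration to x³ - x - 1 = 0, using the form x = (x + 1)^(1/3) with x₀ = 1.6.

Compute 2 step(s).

Equation: x³ - x - 1 = 0
Fixed-point form: x = (x + 1)^(1/3)
x₀ = 1.6

x_1 = g(1.600000) = 1.375069
x_2 = g(1.375069) = 1.334214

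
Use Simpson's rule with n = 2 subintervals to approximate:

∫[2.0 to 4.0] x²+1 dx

f(x) = x²+1
a = 2.0, b = 4.0, n = 2
h = (b - a)/n = 1.000000

Simpson's rule: (h/3)[f(x₀) + 4f(x₁) + 2f(x₂) + ... + f(xₙ)]

x_0 = 2.0000, f(x_0) = 5.000000, coefficient = 1
x_1 = 3.0000, f(x_1) = 10.000000, coefficient = 4
x_2 = 4.0000, f(x_2) = 17.000000, coefficient = 1

I ≈ (1.000000/3) × 62.000000 = 20.666667
Exact value: 20.666667
Error: 0.000000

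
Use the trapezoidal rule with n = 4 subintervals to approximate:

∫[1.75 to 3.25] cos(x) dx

f(x) = cos(x)
a = 1.75, b = 3.25, n = 4
h = (b - a)/n = 0.375000

Trapezoidal rule: (h/2)[f(x₀) + 2f(x₁) + 2f(x₂) + ... + f(xₙ)]

x_0 = 1.7500, f(x_0) = -0.178246, coefficient = 1
x_1 = 2.1250, f(x_1) = -0.526266, coefficient = 2
x_2 = 2.5000, f(x_2) = -0.801144, coefficient = 2
x_3 = 2.8750, f(x_3) = -0.964674, coefficient = 2
x_4 = 3.2500, f(x_4) = -0.994130, coefficient = 1

I ≈ (0.375000/2) × -5.756544 = -1.079352
Exact value: -1.092181
Error: 0.012829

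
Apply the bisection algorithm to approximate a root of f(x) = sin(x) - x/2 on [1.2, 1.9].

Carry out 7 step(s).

f(x) = sin(x) - x/2
Initial interval: [1.2, 1.9]

Iteration 1:
  c_1 = (1.200000 + 1.900000)/2 = 1.550000
  f(c_1) = f(1.550000) = 0.224784
  f(a) × f(c) ≥ 0, new interval: [1.550000, 1.900000]
Iteration 2:
  c_2 = (1.550000 + 1.900000)/2 = 1.725000
  f(c_2) = f(1.725000) = 0.125634
  f(a) × f(c) ≥ 0, new interval: [1.725000, 1.900000]
Iteration 3:
  c_3 = (1.725000 + 1.900000)/2 = 1.812500
  f(c_3) = f(1.812500) = 0.064682
  f(a) × f(c) ≥ 0, new interval: [1.812500, 1.900000]
Iteration 4:
  c_4 = (1.812500 + 1.900000)/2 = 1.856250
  f(c_4) = f(1.856250) = 0.031409
  f(a) × f(c) ≥ 0, new interval: [1.856250, 1.900000]
Iteration 5:
  c_5 = (1.856250 + 1.900000)/2 = 1.878125
  f(c_5) = f(1.878125) = 0.014083
  f(a) × f(c) ≥ 0, new interval: [1.878125, 1.900000]
Iteration 6:
  c_6 = (1.878125 + 1.900000)/2 = 1.889062
  f(c_6) = f(1.889062) = 0.005248
  f(a) × f(c) ≥ 0, new interval: [1.889062, 1.900000]
Iteration 7:
  c_7 = (1.889062 + 1.900000)/2 = 1.894531
  f(c_7) = f(1.894531) = 0.000788
  f(a) × f(c) ≥ 0, new interval: [1.894531, 1.900000]

After 7 iteration(s), the approximation is c_7 = 1.894531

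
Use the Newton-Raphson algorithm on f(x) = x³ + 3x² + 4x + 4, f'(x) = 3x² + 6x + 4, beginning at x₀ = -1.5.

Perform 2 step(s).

f(x) = x³ + 3x² + 4x + 4
f'(x) = 3x² + 6x + 4
x₀ = -1.5

Newton-Raphson formula: x_{n+1} = x_n - f(x_n)/f'(x_n)

Iteration 1:
  f(-1.500000) = 1.375000
  f'(-1.500000) = 1.750000
  x_1 = -1.500000 - 1.375000/1.750000 = -2.285714
Iteration 2:
  f(-2.285714) = -1.411079
  f'(-2.285714) = 5.959184
  x_2 = -2.285714 - (-1.411079)/5.959184 = -2.048924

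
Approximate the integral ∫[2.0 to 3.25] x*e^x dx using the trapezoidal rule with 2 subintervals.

f(x) = x*e^x
a = 2.0, b = 3.25, n = 2
h = (b - a)/n = 0.625000

Trapezoidal rule: (h/2)[f(x₀) + 2f(x₁) + 2f(x₂) + ... + f(xₙ)]

x_0 = 2.0000, f(x_0) = 14.778112, coefficient = 1
x_1 = 2.6250, f(x_1) = 36.237007, coefficient = 2
x_2 = 3.2500, f(x_2) = 83.818605, coefficient = 1

I ≈ (0.625000/2) × 171.070731 = 53.459604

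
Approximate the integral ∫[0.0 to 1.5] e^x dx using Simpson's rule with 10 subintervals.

f(x) = e^x
a = 0.0, b = 1.5, n = 10
h = (b - a)/n = 0.150000

Simpson's rule: (h/3)[f(x₀) + 4f(x₁) + 2f(x₂) + ... + f(xₙ)]

x_0 = 0.0000, f(x_0) = 1.000000, coefficient = 1
x_1 = 0.1500, f(x_1) = 1.161834, coefficient = 4
x_2 = 0.3000, f(x_2) = 1.349859, coefficient = 2
x_3 = 0.4500, f(x_3) = 1.568312, coefficient = 4
x_4 = 0.6000, f(x_4) = 1.822119, coefficient = 2
x_5 = 0.7500, f(x_5) = 2.117000, coefficient = 4
x_6 = 0.9000, f(x_6) = 2.459603, coefficient = 2
x_7 = 1.0500, f(x_7) = 2.857651, coefficient = 4
x_8 = 1.2000, f(x_8) = 3.320117, coefficient = 2
x_9 = 1.3500, f(x_9) = 3.857426, coefficient = 4
x_10 = 1.5000, f(x_10) = 4.481689, coefficient = 1

I ≈ (0.150000/3) × 69.633977 = 3.481699
Exact value: 3.481689
Error: 0.000010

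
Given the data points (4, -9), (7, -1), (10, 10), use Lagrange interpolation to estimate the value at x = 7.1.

Lagrange interpolation formula:
P(x) = Σ yᵢ × Lᵢ(x)
where Lᵢ(x) = Π_{j≠i} (x - xⱼ)/(xᵢ - xⱼ)

L_0(7.1) = (7.1 - 7)/(4 - 7) × (7.1 - 10)/(4 - 10) = -0.016111
L_1(7.1) = (7.1 - 4)/(7 - 4) × (7.1 - 10)/(7 - 10) = 0.998889
L_2(7.1) = (7.1 - 4)/(10 - 4) × (7.1 - 7)/(10 - 7) = 0.017222

P(7.1) = (-9)×L_0(7.1) + (-1)×L_1(7.1) + 10×L_2(7.1)
P(7.1) = -0.681667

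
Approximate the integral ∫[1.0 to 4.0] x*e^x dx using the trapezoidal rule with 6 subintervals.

f(x) = x*e^x
a = 1.0, b = 4.0, n = 6
h = (b - a)/n = 0.500000

Trapezoidal rule: (h/2)[f(x₀) + 2f(x₁) + 2f(x₂) + ... + f(xₙ)]

x_0 = 1.0000, f(x_0) = 2.718282, coefficient = 1
x_1 = 1.5000, f(x_1) = 6.722534, coefficient = 2
x_2 = 2.0000, f(x_2) = 14.778112, coefficient = 2
x_3 = 2.5000, f(x_3) = 30.456235, coefficient = 2
x_4 = 3.0000, f(x_4) = 60.256611, coefficient = 2
x_5 = 3.5000, f(x_5) = 115.904082, coefficient = 2
x_6 = 4.0000, f(x_6) = 218.392600, coefficient = 1

I ≈ (0.500000/2) × 677.346029 = 169.336507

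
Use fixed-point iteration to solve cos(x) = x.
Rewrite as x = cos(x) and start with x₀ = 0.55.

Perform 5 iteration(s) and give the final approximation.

Equation: cos(x) = x
Fixed-point form: x = cos(x)
x₀ = 0.55

x_1 = g(0.550000) = 0.852525
x_2 = g(0.852525) = 0.658084
x_3 = g(0.658084) = 0.791165
x_4 = g(0.791165) = 0.703017
x_5 = g(0.703017) = 0.762895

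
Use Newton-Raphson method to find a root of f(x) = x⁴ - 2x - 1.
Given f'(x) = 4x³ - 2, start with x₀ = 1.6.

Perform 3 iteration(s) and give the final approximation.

f(x) = x⁴ - 2x - 1
f'(x) = 4x³ - 2
x₀ = 1.6

Newton-Raphson formula: x_{n+1} = x_n - f(x_n)/f'(x_n)

Iteration 1:
  f(1.600000) = 2.353600
  f'(1.600000) = 14.384000
  x_1 = 1.600000 - 2.353600/14.384000 = 1.436374
Iteration 2:
  f(1.436374) = 0.383921
  f'(1.436374) = 9.853930
  x_2 = 1.436374 - 0.383921/9.853930 = 1.397413
Iteration 3:
  f(1.397413) = 0.018454
  f'(1.397413) = 8.915255
  x_3 = 1.397413 - 0.018454/8.915255 = 1.395343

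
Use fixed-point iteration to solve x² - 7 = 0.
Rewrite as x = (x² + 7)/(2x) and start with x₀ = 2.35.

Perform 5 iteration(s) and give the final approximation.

Equation: x² - 7 = 0
Fixed-point form: x = (x² + 7)/(2x)
x₀ = 2.35

x_1 = g(2.350000) = 2.664362
x_2 = g(2.664362) = 2.645816
x_3 = g(2.645816) = 2.645751
x_4 = g(2.645751) = 2.645751
x_5 = g(2.645751) = 2.645751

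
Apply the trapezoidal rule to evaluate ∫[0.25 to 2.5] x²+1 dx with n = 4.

f(x) = x²+1
a = 0.25, b = 2.5, n = 4
h = (b - a)/n = 0.562500

Trapezoidal rule: (h/2)[f(x₀) + 2f(x₁) + 2f(x₂) + ... + f(xₙ)]

x_0 = 0.2500, f(x_0) = 1.062500, coefficient = 1
x_1 = 0.8125, f(x_1) = 1.660156, coefficient = 2
x_2 = 1.3750, f(x_2) = 2.890625, coefficient = 2
x_3 = 1.9375, f(x_3) = 4.753906, coefficient = 2
x_4 = 2.5000, f(x_4) = 7.250000, coefficient = 1

I ≈ (0.562500/2) × 26.921875 = 7.571777
Exact value: 7.453125
Error: 0.118652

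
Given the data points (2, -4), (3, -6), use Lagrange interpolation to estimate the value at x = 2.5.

Lagrange interpolation formula:
P(x) = Σ yᵢ × Lᵢ(x)
where Lᵢ(x) = Π_{j≠i} (x - xⱼ)/(xᵢ - xⱼ)

L_0(2.5) = (2.5 - 3)/(2 - 3) = 0.500000
L_1(2.5) = (2.5 - 2)/(3 - 2) = 0.500000

P(2.5) = (-4)×L_0(2.5) + (-6)×L_1(2.5)
P(2.5) = -5.000000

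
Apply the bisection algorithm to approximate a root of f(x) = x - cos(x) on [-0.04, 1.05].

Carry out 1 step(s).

f(x) = x - cos(x)
Initial interval: [-0.04, 1.05]

Iteration 1:
  c_1 = (-0.040000 + 1.050000)/2 = 0.505000
  f(c_1) = f(0.505000) = -0.370174
  f(a) × f(c) ≥ 0, new interval: [0.505000, 1.050000]

After 1 iteration(s), the approximation is c_1 = 0.505000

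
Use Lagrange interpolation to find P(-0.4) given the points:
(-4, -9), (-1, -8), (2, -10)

Lagrange interpolation formula:
P(x) = Σ yᵢ × Lᵢ(x)
where Lᵢ(x) = Π_{j≠i} (x - xⱼ)/(xᵢ - xⱼ)

L_0(-0.4) = (-0.4 - (-1))/(-4 - (-1)) × (-0.4 - 2)/(-4 - 2) = -0.080000
L_1(-0.4) = (-0.4 - (-4))/(-1 - (-4)) × (-0.4 - 2)/(-1 - 2) = 0.960000
L_2(-0.4) = (-0.4 - (-4))/(2 - (-4)) × (-0.4 - (-1))/(2 - (-1)) = 0.120000

P(-0.4) = (-9)×L_0(-0.4) + (-8)×L_1(-0.4) + (-10)×L_2(-0.4)
P(-0.4) = -8.160000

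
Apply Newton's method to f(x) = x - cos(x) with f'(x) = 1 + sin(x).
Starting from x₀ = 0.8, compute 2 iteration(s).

f(x) = x - cos(x)
f'(x) = 1 + sin(x)
x₀ = 0.8

Newton-Raphson formula: x_{n+1} = x_n - f(x_n)/f'(x_n)

Iteration 1:
  f(0.800000) = 0.103293
  f'(0.800000) = 1.717356
  x_1 = 0.800000 - 0.103293/1.717356 = 0.739853
Iteration 2:
  f(0.739853) = 0.001286
  f'(0.739853) = 1.674180
  x_2 = 0.739853 - 0.001286/1.674180 = 0.739085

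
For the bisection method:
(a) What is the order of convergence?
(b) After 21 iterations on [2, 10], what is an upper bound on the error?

(a) Bisection has linear (order 1) convergence; the error is halved each step.

(b) Error bound = (b-a)/2^n = (10 - 2)/2^{21}
    = 8/2^{21}

(a) 1 (linear); (b) error ≤ 3.81e-06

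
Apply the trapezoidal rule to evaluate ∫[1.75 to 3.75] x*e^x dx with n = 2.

f(x) = x*e^x
a = 1.75, b = 3.75, n = 2
h = (b - a)/n = 1.000000

Trapezoidal rule: (h/2)[f(x₀) + 2f(x₁) + 2f(x₂) + ... + f(xₙ)]

x_0 = 1.7500, f(x_0) = 10.070555, coefficient = 1
x_1 = 2.7500, f(x_1) = 43.017238, coefficient = 2
x_2 = 3.7500, f(x_2) = 159.454058, coefficient = 1

I ≈ (1.000000/2) × 255.559088 = 127.779544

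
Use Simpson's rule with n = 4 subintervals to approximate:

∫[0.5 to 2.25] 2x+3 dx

f(x) = 2x+3
a = 0.5, b = 2.25, n = 4
h = (b - a)/n = 0.437500

Simpson's rule: (h/3)[f(x₀) + 4f(x₁) + 2f(x₂) + ... + f(xₙ)]

x_0 = 0.5000, f(x_0) = 4.000000, coefficient = 1
x_1 = 0.9375, f(x_1) = 4.875000, coefficient = 4
x_2 = 1.3750, f(x_2) = 5.750000, coefficient = 2
x_3 = 1.8125, f(x_3) = 6.625000, coefficient = 4
x_4 = 2.2500, f(x_4) = 7.500000, coefficient = 1

I ≈ (0.437500/3) × 69.000000 = 10.062500
Exact value: 10.062500
Error: 0.000000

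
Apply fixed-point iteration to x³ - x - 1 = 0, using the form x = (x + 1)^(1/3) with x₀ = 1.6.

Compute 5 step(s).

Equation: x³ - x - 1 = 0
Fixed-point form: x = (x + 1)^(1/3)
x₀ = 1.6

x_1 = g(1.600000) = 1.375069
x_2 = g(1.375069) = 1.334214
x_3 = g(1.334214) = 1.326519
x_4 = g(1.326519) = 1.325060
x_5 = g(1.325060) = 1.324783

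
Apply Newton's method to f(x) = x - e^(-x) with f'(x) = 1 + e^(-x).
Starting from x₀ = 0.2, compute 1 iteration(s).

f(x) = x - e^(-x)
f'(x) = 1 + e^(-x)
x₀ = 0.2

Newton-Raphson formula: x_{n+1} = x_n - f(x_n)/f'(x_n)

Iteration 1:
  f(0.200000) = -0.618731
  f'(0.200000) = 1.818731
  x_1 = 0.200000 - (-0.618731)/1.818731 = 0.540199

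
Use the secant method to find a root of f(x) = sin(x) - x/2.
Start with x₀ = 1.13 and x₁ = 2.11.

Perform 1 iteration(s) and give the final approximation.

f(x) = sin(x) - x/2
x₀ = 1.13, x₁ = 2.11

Secant formula: x_{n+1} = x_n - f(x_n)(x_n - x_{n-1})/(f(x_n) - f(x_{n-1}))

Iteration 1:
  f(1.130000) = 0.339412
  f(2.110000) = -0.196882
  x_2 = 2.110000 - (-0.196882)×(2.110000 - 1.130000)/(-0.196882 - 0.339412)
       = 1.750226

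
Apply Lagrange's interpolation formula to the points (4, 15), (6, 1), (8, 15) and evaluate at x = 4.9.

Lagrange interpolation formula:
P(x) = Σ yᵢ × Lᵢ(x)
where Lᵢ(x) = Π_{j≠i} (x - xⱼ)/(xᵢ - xⱼ)

L_0(4.9) = (4.9 - 6)/(4 - 6) × (4.9 - 8)/(4 - 8) = 0.426250
L_1(4.9) = (4.9 - 4)/(6 - 4) × (4.9 - 8)/(6 - 8) = 0.697500
L_2(4.9) = (4.9 - 4)/(8 - 4) × (4.9 - 6)/(8 - 6) = -0.123750

P(4.9) = 15×L_0(4.9) + 1×L_1(4.9) + 15×L_2(4.9)
P(4.9) = 5.235000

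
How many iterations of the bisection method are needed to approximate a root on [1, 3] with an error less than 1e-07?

We need (b-a)/2^n ≤ 1e-07
(3 - 1)/2^n ≤ 1e-07
2/2^n ≤ 1e-07
2^n ≥ 20000000
n ≥ log₂(20000000) = 24.25
n ≥ 25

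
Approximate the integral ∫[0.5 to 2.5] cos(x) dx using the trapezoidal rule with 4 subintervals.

f(x) = cos(x)
a = 0.5, b = 2.5, n = 4
h = (b - a)/n = 0.500000

Trapezoidal rule: (h/2)[f(x₀) + 2f(x₁) + 2f(x₂) + ... + f(xₙ)]

x_0 = 0.5000, f(x_0) = 0.877583, coefficient = 1
x_1 = 1.0000, f(x_1) = 0.540302, coefficient = 2
x_2 = 1.5000, f(x_2) = 0.070737, coefficient = 2
x_3 = 2.0000, f(x_3) = -0.416147, coefficient = 2
x_4 = 2.5000, f(x_4) = -0.801144, coefficient = 1

I ≈ (0.500000/2) × 0.466224 = 0.116556
Exact value: 0.119047
Error: 0.002491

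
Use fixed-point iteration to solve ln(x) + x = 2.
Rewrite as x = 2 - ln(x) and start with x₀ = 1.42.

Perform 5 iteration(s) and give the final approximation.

Equation: ln(x) + x = 2
Fixed-point form: x = 2 - ln(x)
x₀ = 1.42

x_1 = g(1.420000) = 1.649343
x_2 = g(1.649343) = 1.499623
x_3 = g(1.499623) = 1.594786
x_4 = g(1.594786) = 1.533260
x_5 = g(1.533260) = 1.572604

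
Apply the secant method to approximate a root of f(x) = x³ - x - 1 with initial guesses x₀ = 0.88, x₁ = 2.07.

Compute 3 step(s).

f(x) = x³ - x - 1
x₀ = 0.88, x₁ = 2.07

Secant formula: x_{n+1} = x_n - f(x_n)(x_n - x_{n-1})/(f(x_n) - f(x_{n-1}))

Iteration 1:
  f(0.880000) = -1.198528
  f(2.070000) = 5.799743
  x_2 = 2.070000 - 5.799743×(2.070000 - 0.880000)/(5.799743 - (-1.198528))
       = 1.083800
Iteration 2:
  f(2.070000) = 5.799743
  f(1.083800) = -0.810744
  x_3 = 1.083800 - (-0.810744)×(1.083800 - 2.070000)/(-0.810744 - 5.799743)
       = 1.204753
Iteration 3:
  f(1.083800) = -0.810744
  f(1.204753) = -0.456140
  x_4 = 1.204753 - (-0.456140)×(1.204753 - 1.083800)/(-0.456140 - (-0.810744))
       = 1.360338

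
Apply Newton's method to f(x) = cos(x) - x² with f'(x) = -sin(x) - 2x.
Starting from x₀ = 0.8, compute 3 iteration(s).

f(x) = cos(x) - x²
f'(x) = -sin(x) - 2x
x₀ = 0.8

Newton-Raphson formula: x_{n+1} = x_n - f(x_n)/f'(x_n)

Iteration 1:
  f(0.800000) = 0.056707
  f'(0.800000) = -2.317356
  x_1 = 0.800000 - 0.056707/(-2.317356) = 0.824470
Iteration 2:
  f(0.824470) = -0.000806
  f'(0.824470) = -2.383129
  x_2 = 0.824470 - (-0.000806)/(-2.383129) = 0.824132
Iteration 3:
  f(0.824132) = 0.000000
  f'(0.824132) = -2.382224
  x_3 = 0.824132 - 0.000000/(-2.382224) = 0.824132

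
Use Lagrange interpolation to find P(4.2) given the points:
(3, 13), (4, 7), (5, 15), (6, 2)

Lagrange interpolation formula:
P(x) = Σ yᵢ × Lᵢ(x)
where Lᵢ(x) = Π_{j≠i} (x - xⱼ)/(xᵢ - xⱼ)

L_0(4.2) = (4.2 - 4)/(3 - 4) × (4.2 - 5)/(3 - 5) × (4.2 - 6)/(3 - 6) = -0.048000
L_1(4.2) = (4.2 - 3)/(4 - 3) × (4.2 - 5)/(4 - 5) × (4.2 - 6)/(4 - 6) = 0.864000
L_2(4.2) = (4.2 - 3)/(5 - 3) × (4.2 - 4)/(5 - 4) × (4.2 - 6)/(5 - 6) = 0.216000
L_3(4.2) = (4.2 - 3)/(6 - 3) × (4.2 - 4)/(6 - 4) × (4.2 - 5)/(6 - 5) = -0.032000

P(4.2) = 13×L_0(4.2) + 7×L_1(4.2) + 15×L_2(4.2) + 2×L_3(4.2)
P(4.2) = 8.600000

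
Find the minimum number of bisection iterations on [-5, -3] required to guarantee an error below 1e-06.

We need (b-a)/2^n ≤ 1e-06
(-3 - (-5))/2^n ≤ 1e-06
2/2^n ≤ 1e-06
2^n ≥ 2000000
n ≥ log₂(2000000) = 20.93
n ≥ 21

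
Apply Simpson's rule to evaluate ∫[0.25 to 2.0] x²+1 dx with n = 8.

f(x) = x²+1
a = 0.25, b = 2.0, n = 8
h = (b - a)/n = 0.218750

Simpson's rule: (h/3)[f(x₀) + 4f(x₁) + 2f(x₂) + ... + f(xₙ)]

x_0 = 0.2500, f(x_0) = 1.062500, coefficient = 1
x_1 = 0.4688, f(x_1) = 1.219727, coefficient = 4
x_2 = 0.6875, f(x_2) = 1.472656, coefficient = 2
x_3 = 0.9062, f(x_3) = 1.821289, coefficient = 4
x_4 = 1.1250, f(x_4) = 2.265625, coefficient = 2
x_5 = 1.3438, f(x_5) = 2.805664, coefficient = 4
x_6 = 1.5625, f(x_6) = 3.441406, coefficient = 2
x_7 = 1.7812, f(x_7) = 4.172852, coefficient = 4
x_8 = 2.0000, f(x_8) = 5.000000, coefficient = 1

I ≈ (0.218750/3) × 60.500000 = 4.411458
Exact value: 4.411458
Error: 0.000000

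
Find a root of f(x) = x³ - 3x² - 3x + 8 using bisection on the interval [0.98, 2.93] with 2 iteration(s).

f(x) = x³ - 3x² - 3x + 8
Initial interval: [0.98, 2.93]

Iteration 1:
  c_1 = (0.980000 + 2.930000)/2 = 1.955000
  f(c_1) = f(1.955000) = -1.859016
  f(a) × f(c) < 0, new interval: [0.980000, 1.955000]
Iteration 2:
  c_2 = (0.980000 + 1.955000)/2 = 1.467500
  f(c_2) = f(1.467500) = 0.297175
  f(a) × f(c) ≥ 0, new interval: [1.467500, 1.955000]

After 2 iteration(s), the approximation is c_2 = 1.467500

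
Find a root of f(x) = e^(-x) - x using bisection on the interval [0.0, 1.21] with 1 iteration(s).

f(x) = e^(-x) - x
Initial interval: [0.0, 1.21]

Iteration 1:
  c_1 = (0.000000 + 1.210000)/2 = 0.605000
  f(c_1) = f(0.605000) = -0.058926
  f(a) × f(c) < 0, new interval: [0.000000, 0.605000]

After 1 iteration(s), the approximation is c_1 = 0.605000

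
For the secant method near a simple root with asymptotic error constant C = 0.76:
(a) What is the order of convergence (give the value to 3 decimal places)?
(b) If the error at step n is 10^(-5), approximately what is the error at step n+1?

(a) Secant method has superlinear convergence with order φ = (1+√5)/2 ≈ 1.618.
    This means |e_{n+1}| ≈ C|e_n|^1.618.

(b) With |e_n| = 10^(-5) and C = 0.76:
    |e_{n+1}| ≈ 0.76 × (10^(-5))^1.618 = 0.76 × 10^(-8.09)

(a) ≈ 1.618 (golden ratio); (b) |e_{n+1}| ≈ 6.175e-09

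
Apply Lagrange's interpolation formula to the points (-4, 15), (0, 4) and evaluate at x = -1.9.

Lagrange interpolation formula:
P(x) = Σ yᵢ × Lᵢ(x)
where Lᵢ(x) = Π_{j≠i} (x - xⱼ)/(xᵢ - xⱼ)

L_0(-1.9) = (-1.9 - 0)/(-4 - 0) = 0.475000
L_1(-1.9) = (-1.9 - (-4))/(0 - (-4)) = 0.525000

P(-1.9) = 15×L_0(-1.9) + 4×L_1(-1.9)
P(-1.9) = 9.225000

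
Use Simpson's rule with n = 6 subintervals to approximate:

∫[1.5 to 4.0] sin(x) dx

f(x) = sin(x)
a = 1.5, b = 4.0, n = 6
h = (b - a)/n = 0.416667

Simpson's rule: (h/3)[f(x₀) + 4f(x₁) + 2f(x₂) + ... + f(xₙ)]

x_0 = 1.5000, f(x_0) = 0.997495, coefficient = 1
x_1 = 1.9167, f(x_1) = 0.940781, coefficient = 4
x_2 = 2.3333, f(x_2) = 0.723086, coefficient = 2
x_3 = 2.7500, f(x_3) = 0.381661, coefficient = 4
x_4 = 3.1667, f(x_4) = -0.025071, coefficient = 2
x_5 = 3.5833, f(x_5) = -0.427514, coefficient = 4
x_6 = 4.0000, f(x_6) = -0.756802, coefficient = 1

I ≈ (0.416667/3) × 5.216434 = 0.724505
Exact value: 0.724381
Error: 0.000124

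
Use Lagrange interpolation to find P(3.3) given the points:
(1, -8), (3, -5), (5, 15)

Lagrange interpolation formula:
P(x) = Σ yᵢ × Lᵢ(x)
where Lᵢ(x) = Π_{j≠i} (x - xⱼ)/(xᵢ - xⱼ)

L_0(3.3) = (3.3 - 3)/(1 - 3) × (3.3 - 5)/(1 - 5) = -0.063750
L_1(3.3) = (3.3 - 1)/(3 - 1) × (3.3 - 5)/(3 - 5) = 0.977500
L_2(3.3) = (3.3 - 1)/(5 - 1) × (3.3 - 3)/(5 - 3) = 0.086250

P(3.3) = (-8)×L_0(3.3) + (-5)×L_1(3.3) + 15×L_2(3.3)
P(3.3) = -3.083750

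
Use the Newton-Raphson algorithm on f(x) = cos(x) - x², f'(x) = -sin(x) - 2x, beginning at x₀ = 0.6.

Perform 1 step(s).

f(x) = cos(x) - x²
f'(x) = -sin(x) - 2x
x₀ = 0.6

Newton-Raphson formula: x_{n+1} = x_n - f(x_n)/f'(x_n)

Iteration 1:
  f(0.600000) = 0.465336
  f'(0.600000) = -1.764642
  x_1 = 0.600000 - 0.465336/(-1.764642) = 0.863700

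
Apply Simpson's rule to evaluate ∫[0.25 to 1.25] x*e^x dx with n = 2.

f(x) = x*e^x
a = 0.25, b = 1.25, n = 2
h = (b - a)/n = 0.500000

Simpson's rule: (h/3)[f(x₀) + 4f(x₁) + 2f(x₂) + ... + f(xₙ)]

x_0 = 0.2500, f(x_0) = 0.321006, coefficient = 1
x_1 = 0.7500, f(x_1) = 1.587750, coefficient = 4
x_2 = 1.2500, f(x_2) = 4.362929, coefficient = 1

I ≈ (0.500000/3) × 11.034935 = 1.839156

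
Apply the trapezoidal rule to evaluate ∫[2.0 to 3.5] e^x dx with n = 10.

f(x) = e^x
a = 2.0, b = 3.5, n = 10
h = (b - a)/n = 0.150000

Trapezoidal rule: (h/2)[f(x₀) + 2f(x₁) + 2f(x₂) + ... + f(xₙ)]

x_0 = 2.0000, f(x_0) = 7.389056, coefficient = 1
x_1 = 2.1500, f(x_1) = 8.584858, coefficient = 2
x_2 = 2.3000, f(x_2) = 9.974182, coefficient = 2
x_3 = 2.4500, f(x_3) = 11.588347, coefficient = 2
x_4 = 2.6000, f(x_4) = 13.463738, coefficient = 2
x_5 = 2.7500, f(x_5) = 15.642632, coefficient = 2
x_6 = 2.9000, f(x_6) = 18.174145, coefficient = 2
x_7 = 3.0500, f(x_7) = 21.115344, coefficient = 2
x_8 = 3.2000, f(x_8) = 24.532530, coefficient = 2
x_9 = 3.3500, f(x_9) = 28.502734, coefficient = 2
x_10 = 3.5000, f(x_10) = 33.115452, coefficient = 1

I ≈ (0.150000/2) × 343.661530 = 25.774615
Exact value: 25.726396
Error: 0.048219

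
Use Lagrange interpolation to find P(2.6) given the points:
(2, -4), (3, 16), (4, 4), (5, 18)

Lagrange interpolation formula:
P(x) = Σ yᵢ × Lᵢ(x)
where Lᵢ(x) = Π_{j≠i} (x - xⱼ)/(xᵢ - xⱼ)

L_0(2.6) = (2.6 - 3)/(2 - 3) × (2.6 - 4)/(2 - 4) × (2.6 - 5)/(2 - 5) = 0.224000
L_1(2.6) = (2.6 - 2)/(3 - 2) × (2.6 - 4)/(3 - 4) × (2.6 - 5)/(3 - 5) = 1.008000
L_2(2.6) = (2.6 - 2)/(4 - 2) × (2.6 - 3)/(4 - 3) × (2.6 - 5)/(4 - 5) = -0.288000
L_3(2.6) = (2.6 - 2)/(5 - 2) × (2.6 - 3)/(5 - 3) × (2.6 - 4)/(5 - 4) = 0.056000

P(2.6) = (-4)×L_0(2.6) + 16×L_1(2.6) + 4×L_2(2.6) + 18×L_3(2.6)
P(2.6) = 15.088000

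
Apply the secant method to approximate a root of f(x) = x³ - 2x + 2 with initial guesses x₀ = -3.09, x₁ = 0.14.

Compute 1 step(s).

f(x) = x³ - 2x + 2
x₀ = -3.09, x₁ = 0.14

Secant formula: x_{n+1} = x_n - f(x_n)(x_n - x_{n-1})/(f(x_n) - f(x_{n-1}))

Iteration 1:
  f(-3.090000) = -21.323629
  f(0.140000) = 1.722744
  x_2 = 0.140000 - 1.722744×(0.140000 - (-3.090000))/(1.722744 - (-21.323629))
       = -0.101446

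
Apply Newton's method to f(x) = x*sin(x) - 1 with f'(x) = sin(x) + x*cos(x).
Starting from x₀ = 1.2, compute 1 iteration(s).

f(x) = x*sin(x) - 1
f'(x) = sin(x) + x*cos(x)
x₀ = 1.2

Newton-Raphson formula: x_{n+1} = x_n - f(x_n)/f'(x_n)

Iteration 1:
  f(1.200000) = 0.118447
  f'(1.200000) = 1.366868
  x_1 = 1.200000 - 0.118447/1.366868 = 1.113344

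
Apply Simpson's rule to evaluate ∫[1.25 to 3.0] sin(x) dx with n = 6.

f(x) = sin(x)
a = 1.25, b = 3.0, n = 6
h = (b - a)/n = 0.291667

Simpson's rule: (h/3)[f(x₀) + 4f(x₁) + 2f(x₂) + ... + f(xₙ)]

x_0 = 1.2500, f(x_0) = 0.948985, coefficient = 1
x_1 = 1.5417, f(x_1) = 0.999576, coefficient = 4
x_2 = 1.8333, f(x_2) = 0.965735, coefficient = 2
x_3 = 2.1250, f(x_3) = 0.850320, coefficient = 4
x_4 = 2.4167, f(x_4) = 0.663080, coefficient = 2
x_5 = 2.7083, f(x_5) = 0.419831, coefficient = 4
x_6 = 3.0000, f(x_6) = 0.141120, coefficient = 1

I ≈ (0.291667/3) × 13.426641 = 1.305368
Exact value: 1.305315
Error: 0.000053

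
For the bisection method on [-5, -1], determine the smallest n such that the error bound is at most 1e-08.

We need (b-a)/2^n ≤ 1e-08
(-1 - (-5))/2^n ≤ 1e-08
4/2^n ≤ 1e-08
2^n ≥ 400000000
n ≥ log₂(400000000) = 28.58
n ≥ 29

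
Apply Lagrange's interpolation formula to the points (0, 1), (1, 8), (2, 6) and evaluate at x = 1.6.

Lagrange interpolation formula:
P(x) = Σ yᵢ × Lᵢ(x)
where Lᵢ(x) = Π_{j≠i} (x - xⱼ)/(xᵢ - xⱼ)

L_0(1.6) = (1.6 - 1)/(0 - 1) × (1.6 - 2)/(0 - 2) = -0.120000
L_1(1.6) = (1.6 - 0)/(1 - 0) × (1.6 - 2)/(1 - 2) = 0.640000
L_2(1.6) = (1.6 - 0)/(2 - 0) × (1.6 - 1)/(2 - 1) = 0.480000

P(1.6) = 1×L_0(1.6) + 8×L_1(1.6) + 6×L_2(1.6)
P(1.6) = 7.880000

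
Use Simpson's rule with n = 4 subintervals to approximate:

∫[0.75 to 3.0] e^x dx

f(x) = e^x
a = 0.75, b = 3.0, n = 4
h = (b - a)/n = 0.562500

Simpson's rule: (h/3)[f(x₀) + 4f(x₁) + 2f(x₂) + ... + f(xₙ)]

x_0 = 0.7500, f(x_0) = 2.117000, coefficient = 1
x_1 = 1.3125, f(x_1) = 3.715451, coefficient = 4
x_2 = 1.8750, f(x_2) = 6.520819, coefficient = 2
x_3 = 2.4375, f(x_3) = 11.444394, coefficient = 4
x_4 = 3.0000, f(x_4) = 20.085537, coefficient = 1

I ≈ (0.562500/3) × 95.883554 = 17.978166
Exact value: 17.968537
Error: 0.009629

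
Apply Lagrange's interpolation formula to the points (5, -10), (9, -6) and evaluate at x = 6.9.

Lagrange interpolation formula:
P(x) = Σ yᵢ × Lᵢ(x)
where Lᵢ(x) = Π_{j≠i} (x - xⱼ)/(xᵢ - xⱼ)

L_0(6.9) = (6.9 - 9)/(5 - 9) = 0.525000
L_1(6.9) = (6.9 - 5)/(9 - 5) = 0.475000

P(6.9) = (-10)×L_0(6.9) + (-6)×L_1(6.9)
P(6.9) = -8.100000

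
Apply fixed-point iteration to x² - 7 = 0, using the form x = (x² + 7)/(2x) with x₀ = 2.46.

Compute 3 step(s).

Equation: x² - 7 = 0
Fixed-point form: x = (x² + 7)/(2x)
x₀ = 2.46

x_1 = g(2.460000) = 2.652764
x_2 = g(2.652764) = 2.645761
x_3 = g(2.645761) = 2.645751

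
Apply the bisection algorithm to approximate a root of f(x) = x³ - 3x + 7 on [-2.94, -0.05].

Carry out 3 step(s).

f(x) = x³ - 3x + 7
Initial interval: [-2.94, -0.05]

Iteration 1:
  c_1 = (-2.940000 + (-0.050000))/2 = -1.495000
  f(c_1) = f(-1.495000) = 8.143638
  f(a) × f(c) < 0, new interval: [-2.940000, -1.495000]
Iteration 2:
  c_2 = (-2.940000 + (-1.495000))/2 = -2.217500
  f(c_2) = f(-2.217500) = 2.748373
  f(a) × f(c) < 0, new interval: [-2.940000, -2.217500]
Iteration 3:
  c_3 = (-2.940000 + (-2.217500))/2 = -2.578750
  f(c_3) = f(-2.578750) = -2.412313
  f(a) × f(c) ≥ 0, new interval: [-2.578750, -2.217500]

After 3 iteration(s), the approximation is c_3 = -2.578750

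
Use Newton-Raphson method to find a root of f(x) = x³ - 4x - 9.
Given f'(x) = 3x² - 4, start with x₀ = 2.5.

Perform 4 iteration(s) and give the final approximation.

f(x) = x³ - 4x - 9
f'(x) = 3x² - 4
x₀ = 2.5

Newton-Raphson formula: x_{n+1} = x_n - f(x_n)/f'(x_n)

Iteration 1:
  f(2.500000) = -3.375000
  f'(2.500000) = 14.750000
  x_1 = 2.500000 - (-3.375000)/14.750000 = 2.728814
Iteration 2:
  f(2.728814) = 0.404647
  f'(2.728814) = 18.339270
  x_2 = 2.728814 - 0.404647/18.339270 = 2.706749
Iteration 3:
  f(2.706749) = 0.003975
  f'(2.706749) = 17.979471
  x_3 = 2.706749 - 0.003975/17.979471 = 2.706528
Iteration 4:
  f(2.706528) = 0.000000
  f'(2.706528) = 17.975881
  x_4 = 2.706528 - 0.000000/17.975881 = 2.706528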